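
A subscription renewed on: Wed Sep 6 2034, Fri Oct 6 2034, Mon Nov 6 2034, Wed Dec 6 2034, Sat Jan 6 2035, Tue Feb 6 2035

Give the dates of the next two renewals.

Tue Mar 6 2035, Fri Apr 6 2035

Each date is the 6th; the gaps (30, 31, 30, 31, 31) track the month lengths.
The rule is the 6th of each month.
Next: March 2035 → Tue Mar 6 2035.
Next: April 2035 → Fri Apr 6 2035.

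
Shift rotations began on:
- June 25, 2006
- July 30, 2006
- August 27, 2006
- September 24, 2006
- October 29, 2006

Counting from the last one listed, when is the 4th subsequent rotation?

These are Sundays with 35, 28, 28, 35-day gaps.
Each is the final Sunday of its month — July 30, 2006 is past the 28th, so '4th Sunday' doesn't fit.
Last Sunday of November 2006: November 26, 2006.
December 2006 ends with Sunday December 31, 2006.
Last Sunday of January 2007: January 28, 2007.
Last Sunday of February 2007: February 25, 2007.

February 25, 2007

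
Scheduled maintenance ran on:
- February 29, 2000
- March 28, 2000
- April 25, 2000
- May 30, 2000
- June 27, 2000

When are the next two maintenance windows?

All Tuesdays; the gaps (28, 28, 35, 28) vary with month length.
This is the last Tuesday of each month.
July 2000 ends with Tuesday July 25, 2000.
August 2000 ends with Tuesday August 29, 2000.

July 25, 2000; August 29, 2000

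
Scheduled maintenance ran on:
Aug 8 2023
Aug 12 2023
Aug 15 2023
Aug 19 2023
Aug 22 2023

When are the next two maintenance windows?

Gaps: 4, 3, 4, 3 days — not constant, but cyclic with period 2.
The events fall on every Tuesday and Saturday.
Next Saturday: Aug 26 2023.
Next Tuesday: Aug 29 2023.

Aug 26 2023, Aug 29 2023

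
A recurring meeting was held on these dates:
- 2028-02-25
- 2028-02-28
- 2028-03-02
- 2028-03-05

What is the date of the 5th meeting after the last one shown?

Every event comes 3 days after the last (3, 3, 3).
2028-03-05 + 3 days = 2028-03-08.
2028-03-08 + 3 days = 2028-03-11.
2028-03-11 + 3 days = 2028-03-14.
2028-03-14 + 3 days = 2028-03-17.
2028-03-17 + 3 days = 2028-03-20.

2028-03-20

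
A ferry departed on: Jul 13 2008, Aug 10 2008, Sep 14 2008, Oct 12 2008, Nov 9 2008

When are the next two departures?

These are Sundays at 28- or 35-day spacing (28, 35, 28, 28).
The pattern: 2nd Sunday of the month.
December 2008 — 2nd Sunday is Dec 14 2008.
January 2009 — 2nd Sunday is Jan 11 2009.

Dec 14 2008, Jan 11 2009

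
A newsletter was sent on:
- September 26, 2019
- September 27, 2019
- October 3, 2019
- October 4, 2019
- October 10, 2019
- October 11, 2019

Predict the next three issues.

October 17, 2019; October 18, 2019; October 24, 2019

The gap pattern 1, 6, 1, 6, 1 repeats every 2 events.
These are the Thursdays and Fridays of each week.
The following Thursday is October 17, 2019.
Next Friday: October 18, 2019.
The following Thursday is October 24, 2019.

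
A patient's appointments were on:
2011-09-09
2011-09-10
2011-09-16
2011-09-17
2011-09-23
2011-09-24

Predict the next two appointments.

2011-09-30, 2011-10-01

The gap pattern 1, 6, 1, 6, 1 repeats every 2 events.
These are the Fridays and Saturdays of each week.
Next Friday: 2011-09-30.
The following Saturday is 2011-10-01.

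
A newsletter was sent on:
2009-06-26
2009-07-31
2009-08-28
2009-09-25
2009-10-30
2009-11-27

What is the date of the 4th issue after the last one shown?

2010-03-26

These are Fridays with 35, 28, 28, 35, 28-day gaps.
Each is the final Friday of its month — 2009-07-31 is past the 28th, so '4th Friday' doesn't fit.
Last Friday of December 2009: 2009-12-25.
Last Friday of January 2010: 2010-01-29.
Last Friday of February 2010: 2010-02-26.
March 2010 ends with Friday 2010-03-26.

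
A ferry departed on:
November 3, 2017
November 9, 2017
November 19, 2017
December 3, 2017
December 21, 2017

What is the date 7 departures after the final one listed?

Intervals are 6, 10, 14, 18 days — an arithmetic progression with common difference 4.
Next gap: 22 days. December 21, 2017 + 22 days = January 12, 2018.
Next gap: 26 days. January 12, 2018 + 26 days = February 7, 2018.
Next gap: 30 days. February 7, 2018 + 30 days = March 9, 2018.
Next gap: 34 days. March 9, 2018 + 34 days = April 12, 2018.
Next gap: 38 days. April 12, 2018 + 38 days = May 20, 2018.
Next gap: 42 days. May 20, 2018 + 42 days = July 1, 2018.
Next gap: 46 days. July 1, 2018 + 46 days = August 16, 2018.

August 16, 2018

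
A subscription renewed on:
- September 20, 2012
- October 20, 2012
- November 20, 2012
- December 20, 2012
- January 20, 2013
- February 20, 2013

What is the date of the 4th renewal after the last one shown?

The day-of-month is always 20 (30, 31, 30, 31, 31 days between events).
So this recurs on the 20th of each month.
Next: March 2013 → March 20, 2013.
Next: April 2013 → April 20, 2013.
May 2013: May 20, 2013.
June 2013: June 20, 2013.

June 20, 2013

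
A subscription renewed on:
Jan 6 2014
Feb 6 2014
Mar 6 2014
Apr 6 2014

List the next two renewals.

Gaps: 31, 28, 31 days — not constant. Every event is on the 6th of the month.
Pattern: the 6th of each month.
May 2014: May 6 2014.
Next: June 2014 → Jun 6 2014.

May 6 2014, Jun 6 2014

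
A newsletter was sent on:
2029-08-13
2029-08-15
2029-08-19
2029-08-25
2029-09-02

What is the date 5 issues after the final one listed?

The spacing grows by 2 each time: 2, 4, 6, 8 days.
Next gap: 10 days. 2029-09-02 + 10 days = 2029-09-12.
Next gap: 12 days. 2029-09-12 + 12 days = 2029-09-24.
Next gap: 14 days. 2029-09-24 + 14 days = 2029-10-08.
Next gap: 16 days. 2029-10-08 + 16 days = 2029-10-24.
Next gap: 18 days. 2029-10-24 + 18 days = 2029-11-11.

2029-11-11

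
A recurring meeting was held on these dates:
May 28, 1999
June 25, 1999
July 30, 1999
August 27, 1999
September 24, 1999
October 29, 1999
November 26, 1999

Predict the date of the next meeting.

December 31, 1999

All Fridays; the gaps (28, 35, 28, 28, 35, 28) vary with month length.
This is the last Friday of each month.
December 1999 ends with Friday December 31, 1999.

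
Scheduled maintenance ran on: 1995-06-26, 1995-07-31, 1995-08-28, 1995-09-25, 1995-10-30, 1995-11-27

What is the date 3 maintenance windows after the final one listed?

1996-02-26

Every date is a Monday; gaps 35, 28, 28, 35, 28 days.
Each is the last Monday of its month (at least one falls on the 29th or later, ruling out '4th Monday').
December 1995 ends with Monday 1995-12-25.
January 1996 ends with Monday 1996-01-29.
Last Monday of February 1996: 1996-02-26.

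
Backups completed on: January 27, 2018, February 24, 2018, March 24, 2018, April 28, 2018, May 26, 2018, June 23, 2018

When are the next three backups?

All dates are Saturdays, 28, 28, 35, 28, 28 days apart.
Specifically, the 4th Saturday of each month.
July 2018 — 4th Saturday is July 28, 2018.
4th Saturday of August 2018: August 25, 2018.
September 2018 — 4th Saturday is September 22, 2018.

July 28, 2018; August 25, 2018; September 22, 2018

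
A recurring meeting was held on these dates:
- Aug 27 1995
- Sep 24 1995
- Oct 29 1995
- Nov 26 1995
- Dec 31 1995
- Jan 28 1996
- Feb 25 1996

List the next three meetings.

Every date is a Sunday; gaps 28, 35, 28, 35, 28, 28 days.
Each is the last Sunday of its month (at least one falls on the 29th or later, ruling out '4th Sunday').
Last Sunday of March 1996: Mar 31 1996.
April 1996 ends with Sunday Apr 28 1996.
Last Sunday of May 1996: May 26 1996.

Mar 31 1996, Apr 28 1996, May 26 1996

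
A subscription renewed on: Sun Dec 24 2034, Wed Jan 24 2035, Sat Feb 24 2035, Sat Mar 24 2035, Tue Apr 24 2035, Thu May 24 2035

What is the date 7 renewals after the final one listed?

Each date is the 24th; the gaps (31, 31, 28, 31, 30) track the month lengths.
The rule is the 24th of each month.
June 2035: Sun Jun 24 2035.
July 2035: Tue Jul 24 2035.
August 2035: Fri Aug 24 2035.
Next: September 2035 → Mon Sep 24 2035.
October 2035: Wed Oct 24 2035.
November 2035: Sat Nov 24 2035.
Next: December 2035 → Mon Dec 24 2035.

Mon Dec 24 2035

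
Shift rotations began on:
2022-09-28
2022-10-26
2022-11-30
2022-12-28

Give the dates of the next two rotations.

2023-01-25, 2023-02-22

These are Wednesdays with 28, 35, 28-day gaps.
Each is the final Wednesday of its month — 2022-11-30 is past the 28th, so '4th Wednesday' doesn't fit.
January 2023 ends with Wednesday 2023-01-25.
February 2023 ends with Wednesday 2023-02-22.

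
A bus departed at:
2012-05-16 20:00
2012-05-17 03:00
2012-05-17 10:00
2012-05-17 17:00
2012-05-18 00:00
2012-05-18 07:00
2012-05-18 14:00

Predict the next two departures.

2012-05-18 21:00, 2012-05-19 04:00

The interval is a steady 7 hours (7, 7, 7, 7, 7, 7).
2012-05-18 14:00 + 7 h = 2012-05-18 21:00.
2012-05-18 21:00 + 7 h = 2012-05-19 04:00.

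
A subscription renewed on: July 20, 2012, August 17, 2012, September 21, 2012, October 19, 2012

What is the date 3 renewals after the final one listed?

All dates are Fridays, 28, 35, 28 days apart.
Specifically, the 3rd Friday of each month.
November 2012 — 3rd Friday is November 16, 2012.
3rd Friday of December 2012: December 21, 2012.
January 2013 — 3rd Friday is January 18, 2013.

January 18, 2013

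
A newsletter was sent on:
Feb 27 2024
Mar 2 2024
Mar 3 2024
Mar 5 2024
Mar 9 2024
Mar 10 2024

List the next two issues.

Gaps: 4, 1, 2, 4, 1 days — not constant, but cyclic with period 3.
The events fall on every Tuesday, Saturday and Sunday.
The following Tuesday is Mar 12 2024.
The following Saturday is Mar 16 2024.

Mar 12 2024, Mar 16 2024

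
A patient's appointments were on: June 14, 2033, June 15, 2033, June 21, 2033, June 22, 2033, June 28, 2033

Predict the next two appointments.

June 29, 2033; July 5, 2033

Gaps: 1, 6, 1, 6 days — not constant, but cyclic with period 2.
The events fall on every Tuesday and Wednesday.
The following Wednesday is June 29, 2033.
The following Tuesday is July 5, 2033.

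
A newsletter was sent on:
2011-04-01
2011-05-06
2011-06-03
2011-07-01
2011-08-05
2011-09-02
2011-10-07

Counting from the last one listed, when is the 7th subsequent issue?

All dates are Fridays, 35, 28, 28, 35, 28, 35 days apart.
Specifically, the 1st Friday of each month.
November 2011 — 1st Friday is 2011-11-04.
1st Friday of December 2011: 2011-12-02.
1st Friday of January 2012: 2012-01-06.
February 2012 — 1st Friday is 2012-02-03.
1st Friday of March 2012: 2012-03-02.
1st Friday of April 2012: 2012-04-06.
May 2012 — 1st Friday is 2012-05-04.

2012-05-04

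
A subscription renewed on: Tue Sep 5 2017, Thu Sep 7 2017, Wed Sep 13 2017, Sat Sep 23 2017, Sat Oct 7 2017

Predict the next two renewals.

Wed Oct 25 2017, Thu Nov 16 2017

Gaps: 2, 6, 10, 14 days — each gap is 4 larger than the previous one.
Next gap: 18 days. Sat Oct 7 2017 + 18 days = Wed Oct 25 2017.
Next gap: 22 days. Wed Oct 25 2017 + 22 days = Thu Nov 16 2017.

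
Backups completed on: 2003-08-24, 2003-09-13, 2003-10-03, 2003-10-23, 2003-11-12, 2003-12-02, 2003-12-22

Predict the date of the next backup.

Gaps between consecutive events: 20, 20, 20, 20, 20, 20 days — a constant 20-day interval.
2003-12-22 + 20 days = 2004-01-11.

2004-01-11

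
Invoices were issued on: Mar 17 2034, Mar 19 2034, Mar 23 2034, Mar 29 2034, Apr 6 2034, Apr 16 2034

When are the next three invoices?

Gaps: 2, 4, 6, 8, 10 days — each gap is 2 larger than the previous one.
Next gap: 12 days. Apr 16 2034 + 12 days = Apr 28 2034.
Next gap: 14 days. Apr 28 2034 + 14 days = May 12 2034.
Next gap: 16 days. May 12 2034 + 16 days = May 28 2034.

Apr 28 2034, May 12 2034, May 28 2034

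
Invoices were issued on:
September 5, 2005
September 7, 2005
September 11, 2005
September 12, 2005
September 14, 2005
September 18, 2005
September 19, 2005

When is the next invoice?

Gaps: 2, 4, 1, 2, 4, 1 days — not constant, but cyclic with period 3.
The events fall on every Monday, Wednesday and Sunday.
Next Wednesday: September 21, 2005.

September 21, 2005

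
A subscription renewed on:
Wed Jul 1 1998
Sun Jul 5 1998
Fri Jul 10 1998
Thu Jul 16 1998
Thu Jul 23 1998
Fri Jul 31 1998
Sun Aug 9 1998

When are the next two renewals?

Intervals are 4, 5, 6, 7, 8, 9 days — an arithmetic progression with common difference 1.
Next gap: 10 days. Sun Aug 9 1998 + 10 days = Wed Aug 19 1998.
Next gap: 11 days. Wed Aug 19 1998 + 11 days = Sun Aug 30 1998.

Wed Aug 19 1998, Sun Aug 30 1998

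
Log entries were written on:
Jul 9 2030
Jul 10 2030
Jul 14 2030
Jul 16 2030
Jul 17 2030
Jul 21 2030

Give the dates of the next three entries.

Jul 23 2030, Jul 24 2030, Jul 28 2030

Gaps: 1, 4, 2, 1, 4 days — not constant, but cyclic with period 3.
The events fall on every Tuesday, Wednesday and Sunday.
The following Tuesday is Jul 23 2030.
Next Wednesday: Jul 24 2030.
The following Sunday is Jul 28 2030.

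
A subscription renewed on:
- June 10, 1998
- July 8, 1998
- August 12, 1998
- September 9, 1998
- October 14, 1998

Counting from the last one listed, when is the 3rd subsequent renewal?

January 13, 1999

Gaps: 28, 35, 28, 35 days — a mix of 28 and 35. Every date is a Wednesday.
Each is the 2nd Wednesday of its month.
2nd Wednesday of November 1998: November 11, 1998.
December 1998 — 2nd Wednesday is December 9, 1998.
2nd Wednesday of January 1999: January 13, 1999.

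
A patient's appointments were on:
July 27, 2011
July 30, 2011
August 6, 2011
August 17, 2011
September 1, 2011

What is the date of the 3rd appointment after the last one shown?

Intervals are 3, 7, 11, 15 days — an arithmetic progression with common difference 4.
Next gap: 19 days. September 1, 2011 + 19 days = September 20, 2011.
Next gap: 23 days. September 20, 2011 + 23 days = October 13, 2011.
Next gap: 27 days. October 13, 2011 + 27 days = November 9, 2011.

November 9, 2011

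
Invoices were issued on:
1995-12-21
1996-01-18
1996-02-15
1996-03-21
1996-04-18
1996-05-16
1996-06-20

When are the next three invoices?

1996-07-18, 1996-08-15, 1996-09-19

These are Thursdays at 28- or 35-day spacing (28, 28, 35, 28, 28, 35).
The pattern: 3rd Thursday of the month.
3rd Thursday of July 1996: 1996-07-18.
August 1996 — 3rd Thursday is 1996-08-15.
September 1996 — 3rd Thursday is 1996-09-19.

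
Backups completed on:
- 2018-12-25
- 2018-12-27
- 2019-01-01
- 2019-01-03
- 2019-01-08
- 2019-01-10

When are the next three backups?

2019-01-15, 2019-01-17, 2019-01-22

The gap pattern 2, 5, 2, 5, 2 repeats every 2 events.
These are the Tuesdays and Thursdays of each week.
The following Tuesday is 2019-01-15.
The following Thursday is 2019-01-17.
The following Tuesday is 2019-01-22.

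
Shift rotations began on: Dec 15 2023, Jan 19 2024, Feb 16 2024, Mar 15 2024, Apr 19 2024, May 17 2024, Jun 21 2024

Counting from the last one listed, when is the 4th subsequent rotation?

Gaps: 35, 28, 28, 35, 28, 35 days — a mix of 28 and 35. Every date is a Friday.
Each is the 3rd Friday of its month.
July 2024 — 3rd Friday is Jul 19 2024.
3rd Friday of August 2024: Aug 16 2024.
September 2024 — 3rd Friday is Sep 20 2024.
3rd Friday of October 2024: Oct 18 2024.

Oct 18 2024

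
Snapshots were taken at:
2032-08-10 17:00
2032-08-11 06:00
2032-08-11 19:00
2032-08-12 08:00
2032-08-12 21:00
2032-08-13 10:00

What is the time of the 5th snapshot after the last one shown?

2032-08-16 03:00

The interval is a steady 13 hours (13, 13, 13, 13, 13).
2032-08-13 10:00 + 13 h = 2032-08-13 23:00.
2032-08-13 23:00 + 13 h = 2032-08-14 12:00.
2032-08-14 12:00 + 13 h = 2032-08-15 01:00.
2032-08-15 01:00 + 13 h = 2032-08-15 14:00.
2032-08-15 14:00 + 13 h = 2032-08-16 03:00.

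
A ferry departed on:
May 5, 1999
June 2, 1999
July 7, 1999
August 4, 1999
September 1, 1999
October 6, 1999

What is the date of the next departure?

Gaps: 28, 35, 28, 28, 35 days — a mix of 28 and 35. Every date is a Wednesday.
Each is the 1st Wednesday of its month.
November 1999 — 1st Wednesday is November 3, 1999.

November 3, 1999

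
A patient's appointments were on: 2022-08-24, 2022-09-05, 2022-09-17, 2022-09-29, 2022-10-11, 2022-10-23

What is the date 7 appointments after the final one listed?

Gaps between consecutive events: 12, 12, 12, 12, 12 days — a constant 12-day interval.
2022-10-23 + 12 days = 2022-11-04.
2022-11-04 + 12 days = 2022-11-16.
2022-11-16 + 12 days = 2022-11-28.
2022-11-28 + 12 days = 2022-12-10.
2022-12-10 + 12 days = 2022-12-22.
2022-12-22 + 12 days = 2023-01-03.
2023-01-03 + 12 days = 2023-01-15.

2023-01-15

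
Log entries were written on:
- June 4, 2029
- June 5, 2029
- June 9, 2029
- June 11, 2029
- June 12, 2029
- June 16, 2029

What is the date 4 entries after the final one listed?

June 25, 2029

Every event lands on a Monday or Tuesday or Saturday (gaps cycle 1, 4, 2, 1, 4).
So the schedule is: every Monday, Tuesday and Saturday.
The following Monday is June 18, 2029.
Next Tuesday: June 19, 2029.
Next Saturday: June 23, 2029.
The following Monday is June 25, 2029.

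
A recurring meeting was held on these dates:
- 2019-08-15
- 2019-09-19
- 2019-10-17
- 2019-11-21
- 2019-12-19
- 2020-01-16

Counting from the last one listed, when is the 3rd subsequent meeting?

These are Thursdays at 28- or 35-day spacing (35, 28, 35, 28, 28).
The pattern: 3rd Thursday of the month.
February 2020 — 3rd Thursday is 2020-02-20.
3rd Thursday of March 2020: 2020-03-19.
April 2020 — 3rd Thursday is 2020-04-16.

2020-04-16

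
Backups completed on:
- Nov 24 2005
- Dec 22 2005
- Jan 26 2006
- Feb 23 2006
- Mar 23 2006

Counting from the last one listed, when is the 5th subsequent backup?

Aug 24 2006

All dates are Thursdays, 28, 35, 28, 28 days apart.
Specifically, the 4th Thursday of each month.
April 2006 — 4th Thursday is Apr 27 2006.
May 2006 — 4th Thursday is May 25 2006.
4th Thursday of June 2006: Jun 22 2006.
July 2006 — 4th Thursday is Jul 27 2006.
August 2006 — 4th Thursday is Aug 24 2006.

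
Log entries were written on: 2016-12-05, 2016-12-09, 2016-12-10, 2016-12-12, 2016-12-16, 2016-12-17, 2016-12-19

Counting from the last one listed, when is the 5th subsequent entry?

Every event lands on a Monday or Friday or Saturday (gaps cycle 4, 1, 2, 4, 1, 2).
So the schedule is: every Monday, Friday and Saturday.
The following Friday is 2016-12-23.
The following Saturday is 2016-12-24.
The following Monday is 2016-12-26.
The following Friday is 2016-12-30.
The following Saturday is 2016-12-31.

2016-12-31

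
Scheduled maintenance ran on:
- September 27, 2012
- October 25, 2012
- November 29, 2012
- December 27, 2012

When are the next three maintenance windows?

These are Thursdays with 28, 35, 28-day gaps.
Each is the final Thursday of its month — November 29, 2012 is past the 28th, so '4th Thursday' doesn't fit.
January 2013 ends with Thursday January 31, 2013.
Last Thursday of February 2013: February 28, 2013.
Last Thursday of March 2013: March 28, 2013.

January 31, 2013; February 28, 2013; March 28, 2013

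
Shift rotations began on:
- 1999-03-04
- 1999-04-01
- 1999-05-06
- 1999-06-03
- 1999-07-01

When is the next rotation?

Gaps: 28, 35, 28, 28 days — a mix of 28 and 35. Every date is a Thursday.
Each is the 1st Thursday of its month.
1st Thursday of August 1999: 1999-08-05.

1999-08-05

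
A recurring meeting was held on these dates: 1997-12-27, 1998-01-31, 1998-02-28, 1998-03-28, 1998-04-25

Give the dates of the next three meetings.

All Saturdays; the gaps (35, 28, 28, 28) vary with month length.
This is the last Saturday of each month.
Last Saturday of May 1998: 1998-05-30.
June 1998 ends with Saturday 1998-06-27.
Last Saturday of July 1998: 1998-07-25.

1998-05-30, 1998-06-27, 1998-07-25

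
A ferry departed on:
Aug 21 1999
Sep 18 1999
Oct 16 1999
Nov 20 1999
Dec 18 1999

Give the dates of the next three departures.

Gaps: 28, 28, 35, 28 days — a mix of 28 and 35. Every date is a Saturday.
Each is the 3rd Saturday of its month.
3rd Saturday of January 2000: Jan 15 2000.
3rd Saturday of February 2000: Feb 19 2000.
March 2000 — 3rd Saturday is Mar 18 2000.

Jan 15 2000, Feb 19 2000, Mar 18 2000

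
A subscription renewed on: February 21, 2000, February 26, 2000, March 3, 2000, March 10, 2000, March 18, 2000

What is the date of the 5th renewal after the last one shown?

May 12, 2000

The spacing grows by 1 each time: 5, 6, 7, 8 days.
Next gap: 9 days. March 18, 2000 + 9 days = March 27, 2000.
Next gap: 10 days. March 27, 2000 + 10 days = April 6, 2000.
Next gap: 11 days. April 6, 2000 + 11 days = April 17, 2000.
Next gap: 12 days. April 17, 2000 + 12 days = April 29, 2000.
Next gap: 13 days. April 29, 2000 + 13 days = May 12, 2000.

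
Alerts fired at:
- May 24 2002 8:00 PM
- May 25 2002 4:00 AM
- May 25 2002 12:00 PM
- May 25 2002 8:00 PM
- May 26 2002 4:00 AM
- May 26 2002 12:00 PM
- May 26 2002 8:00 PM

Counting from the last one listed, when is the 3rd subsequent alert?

Gaps: 8, 8, 8, 8, 8, 8 hours — each event is 8 hours after the previous one.
May 26 2002 8:00 PM + 8 h = May 27 2002 4:00 AM.
May 27 2002 4:00 AM + 8 h = May 27 2002 12:00 PM.
May 27 2002 12:00 PM + 8 h = May 27 2002 8:00 PM.

May 27 2002 8:00 PM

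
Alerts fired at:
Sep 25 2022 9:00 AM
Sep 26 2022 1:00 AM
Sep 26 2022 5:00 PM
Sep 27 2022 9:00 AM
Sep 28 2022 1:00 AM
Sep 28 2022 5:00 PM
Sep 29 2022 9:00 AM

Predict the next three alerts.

Sep 30 2022 1:00 AM, Sep 30 2022 5:00 PM, Oct 1 2022 9:00 AM

Spacing: 16, 16, 16, 16, 16, 16 h — constant 16 h.
Sep 29 2022 9:00 AM + 16 h = Sep 30 2022 1:00 AM.
Sep 30 2022 1:00 AM + 16 h = Sep 30 2022 5:00 PM.
Sep 30 2022 5:00 PM + 16 h = Oct 1 2022 9:00 AM.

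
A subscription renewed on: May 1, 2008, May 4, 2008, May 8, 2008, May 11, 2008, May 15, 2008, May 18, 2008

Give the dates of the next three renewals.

May 22, 2008; May 25, 2008; May 29, 2008

Gaps: 3, 4, 3, 4, 3 days — not constant, but cyclic with period 2.
The events fall on every Thursday and Sunday.
The following Thursday is May 22, 2008.
The following Sunday is May 25, 2008.
Next Thursday: May 29, 2008.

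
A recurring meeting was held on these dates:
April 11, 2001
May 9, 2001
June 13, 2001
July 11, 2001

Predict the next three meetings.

Gaps: 28, 35, 28 days — a mix of 28 and 35. Every date is a Wednesday.
Each is the 2nd Wednesday of its month.
2nd Wednesday of August 2001: August 8, 2001.
September 2001 — 2nd Wednesday is September 12, 2001.
October 2001 — 2nd Wednesday is October 10, 2001.

August 8, 2001; September 12, 2001; October 10, 2001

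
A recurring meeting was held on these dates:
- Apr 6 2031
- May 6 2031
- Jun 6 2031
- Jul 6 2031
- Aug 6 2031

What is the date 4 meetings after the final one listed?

Gaps: 30, 31, 30, 31 days — not constant. Every event is on the 6th of the month.
Pattern: the 6th of each month.
September 2031: Sep 6 2031.
Next: October 2031 → Oct 6 2031.
Next: November 2031 → Nov 6 2031.
December 2031: Dec 6 2031.

Dec 6 2031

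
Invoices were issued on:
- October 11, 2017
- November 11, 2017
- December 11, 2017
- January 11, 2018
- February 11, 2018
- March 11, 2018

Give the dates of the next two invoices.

Each date is the 11th; the gaps (31, 30, 31, 31, 28) track the month lengths.
The rule is the 11th of each month.
April 2018: April 11, 2018.
Next: May 2018 → May 11, 2018.

April 11, 2018; May 11, 2018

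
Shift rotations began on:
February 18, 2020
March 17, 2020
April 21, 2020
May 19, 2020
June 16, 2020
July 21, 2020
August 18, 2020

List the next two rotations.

All dates are Tuesdays, 28, 35, 28, 28, 35, 28 days apart.
Specifically, the 3rd Tuesday of each month.
3rd Tuesday of September 2020: September 15, 2020.
3rd Tuesday of October 2020: October 20, 2020.

September 15, 2020; October 20, 2020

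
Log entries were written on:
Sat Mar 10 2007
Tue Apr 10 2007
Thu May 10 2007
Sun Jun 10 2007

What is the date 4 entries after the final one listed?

Each date is the 10th; the gaps (31, 30, 31) track the month lengths.
The rule is the 10th of each month.
Next: July 2007 → Tue Jul 10 2007.
Next: August 2007 → Fri Aug 10 2007.
September 2007: Mon Sep 10 2007.
October 2007: Wed Oct 10 2007.

Wed Oct 10 2007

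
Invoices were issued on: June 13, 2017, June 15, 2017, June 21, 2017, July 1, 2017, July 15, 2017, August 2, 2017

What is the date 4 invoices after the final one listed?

November 22, 2017

The spacing grows by 4 each time: 2, 6, 10, 14, 18 days.
Next gap: 22 days. August 2, 2017 + 22 days = August 24, 2017.
Next gap: 26 days. August 24, 2017 + 26 days = September 19, 2017.
Next gap: 30 days. September 19, 2017 + 30 days = October 19, 2017.
Next gap: 34 days. October 19, 2017 + 34 days = November 22, 2017.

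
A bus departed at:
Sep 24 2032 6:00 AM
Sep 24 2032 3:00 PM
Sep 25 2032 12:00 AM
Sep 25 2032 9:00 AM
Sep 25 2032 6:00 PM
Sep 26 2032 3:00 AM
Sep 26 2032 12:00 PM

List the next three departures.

Gaps: 9, 9, 9, 9, 9, 9 hours — each event is 9 hours after the previous one.
Sep 26 2032 12:00 PM + 9 h = Sep 26 2032 9:00 PM.
Sep 26 2032 9:00 PM + 9 h = Sep 27 2032 6:00 AM.
Sep 27 2032 6:00 AM + 9 h = Sep 27 2032 3:00 PM.

Sep 26 2032 9:00 PM, Sep 27 2032 6:00 AM, Sep 27 2032 3:00 PM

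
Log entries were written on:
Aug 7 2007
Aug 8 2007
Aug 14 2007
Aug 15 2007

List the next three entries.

Every event lands on a Tuesday or Wednesday (gaps cycle 1, 6, 1).
So the schedule is: every Tuesday and Wednesday.
The following Tuesday is Aug 21 2007.
The following Wednesday is Aug 22 2007.
The following Tuesday is Aug 28 2007.

Aug 21 2007, Aug 22 2007, Aug 28 2007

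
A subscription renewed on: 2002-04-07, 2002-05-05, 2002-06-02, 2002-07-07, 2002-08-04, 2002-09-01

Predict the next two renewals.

2002-10-06, 2002-11-03

Gaps: 28, 28, 35, 28, 28 days — a mix of 28 and 35. Every date is a Sunday.
Each is the 1st Sunday of its month.
October 2002 — 1st Sunday is 2002-10-06.
1st Sunday of November 2002: 2002-11-03.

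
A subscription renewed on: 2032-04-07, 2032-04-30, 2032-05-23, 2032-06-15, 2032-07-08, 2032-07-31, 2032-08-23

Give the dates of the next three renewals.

2032-09-15, 2032-10-08, 2032-10-31

Every event comes 23 days after the last (23, 23, 23, 23, 23, 23).
2032-08-23 + 23 days = 2032-09-15.
2032-09-15 + 23 days = 2032-10-08.
2032-10-08 + 23 days = 2032-10-31.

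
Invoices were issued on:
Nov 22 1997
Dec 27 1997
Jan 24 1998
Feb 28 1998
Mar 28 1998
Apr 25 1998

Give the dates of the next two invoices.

May 23 1998, Jun 27 1998

All dates are Saturdays, 35, 28, 35, 28, 28 days apart.
Specifically, the 4th Saturday of each month.
4th Saturday of May 1998: May 23 1998.
4th Saturday of June 1998: Jun 27 1998.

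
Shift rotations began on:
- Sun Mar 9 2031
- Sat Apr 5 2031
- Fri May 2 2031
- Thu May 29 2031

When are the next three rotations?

The spacing is 27, 27, 27 days — always 27 days.
Thu May 29 2031 + 27 days = Wed Jun 25 2031.
Wed Jun 25 2031 + 27 days = Tue Jul 22 2031.
Tue Jul 22 2031 + 27 days = Mon Aug 18 2031.

Wed Jun 25 2031, Tue Jul 22 2031, Mon Aug 18 2031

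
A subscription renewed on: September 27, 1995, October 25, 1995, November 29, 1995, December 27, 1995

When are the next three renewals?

These are Wednesdays with 28, 35, 28-day gaps.
Each is the final Wednesday of its month — November 29, 1995 is past the 28th, so '4th Wednesday' doesn't fit.
Last Wednesday of January 1996: January 31, 1996.
February 1996 ends with Wednesday February 28, 1996.
Last Wednesday of March 1996: March 27, 1996.

January 31, 1996; February 28, 1996; March 27, 1996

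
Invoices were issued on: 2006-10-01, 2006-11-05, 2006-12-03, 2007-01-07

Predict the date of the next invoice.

All dates are Sundays, 35, 28, 35 days apart.
Specifically, the 1st Sunday of each month.
February 2007 — 1st Sunday is 2007-02-04.

2007-02-04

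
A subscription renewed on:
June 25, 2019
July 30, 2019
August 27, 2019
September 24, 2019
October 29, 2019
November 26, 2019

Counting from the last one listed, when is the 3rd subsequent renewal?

February 25, 2020

These are Tuesdays with 35, 28, 28, 35, 28-day gaps.
Each is the final Tuesday of its month — July 30, 2019 is past the 28th, so '4th Tuesday' doesn't fit.
December 2019 ends with Tuesday December 31, 2019.
January 2020 ends with Tuesday January 28, 2020.
February 2020 ends with Tuesday February 25, 2020.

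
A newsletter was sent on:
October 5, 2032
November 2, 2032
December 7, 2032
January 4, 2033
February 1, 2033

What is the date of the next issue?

Gaps: 28, 35, 28, 28 days — a mix of 28 and 35. Every date is a Tuesday.
Each is the 1st Tuesday of its month.
1st Tuesday of March 2033: March 1, 2033.

March 1, 2033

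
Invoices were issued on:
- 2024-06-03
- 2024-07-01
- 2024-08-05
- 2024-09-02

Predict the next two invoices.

2024-10-07, 2024-11-04

Gaps: 28, 35, 28 days — a mix of 28 and 35. Every date is a Monday.
Each is the 1st Monday of its month.
October 2024 — 1st Monday is 2024-10-07.
November 2024 — 1st Monday is 2024-11-04.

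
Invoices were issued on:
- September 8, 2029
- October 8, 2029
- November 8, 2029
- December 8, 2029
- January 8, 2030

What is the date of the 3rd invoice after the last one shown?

April 8, 2030

The day-of-month is always 8 (30, 31, 30, 31 days between events).
So this recurs on the 8th of each month.
February 2030: February 8, 2030.
March 2030: March 8, 2030.
Next: April 2030 → April 8, 2030.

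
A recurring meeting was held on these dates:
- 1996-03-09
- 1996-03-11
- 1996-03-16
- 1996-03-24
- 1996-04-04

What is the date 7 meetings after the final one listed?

The spacing grows by 3 each time: 2, 5, 8, 11 days.
Next gap: 14 days. 1996-04-04 + 14 days = 1996-04-18.
Next gap: 17 days. 1996-04-18 + 17 days = 1996-05-05.
Next gap: 20 days. 1996-05-05 + 20 days = 1996-05-25.
Next gap: 23 days. 1996-05-25 + 23 days = 1996-06-17.
Next gap: 26 days. 1996-06-17 + 26 days = 1996-07-13.
Next gap: 29 days. 1996-07-13 + 29 days = 1996-08-11.
Next gap: 32 days. 1996-08-11 + 32 days = 1996-09-12.

1996-09-12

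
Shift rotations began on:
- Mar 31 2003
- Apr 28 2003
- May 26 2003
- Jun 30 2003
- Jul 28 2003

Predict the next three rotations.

These are Mondays with 28, 28, 35, 28-day gaps.
Each is the final Monday of its month — Mar 31 2003 is past the 28th, so '4th Monday' doesn't fit.
Last Monday of August 2003: Aug 25 2003.
Last Monday of September 2003: Sep 29 2003.
October 2003 ends with Monday Oct 27 2003.

Aug 25 2003, Sep 29 2003, Oct 27 2003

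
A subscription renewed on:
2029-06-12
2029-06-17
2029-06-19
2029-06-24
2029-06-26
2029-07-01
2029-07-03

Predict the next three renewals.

Every event lands on a Tuesday or Sunday (gaps cycle 5, 2, 5, 2, 5, 2).
So the schedule is: every Tuesday and Sunday.
The following Sunday is 2029-07-08.
The following Tuesday is 2029-07-10.
Next Sunday: 2029-07-15.

2029-07-08, 2029-07-10, 2029-07-15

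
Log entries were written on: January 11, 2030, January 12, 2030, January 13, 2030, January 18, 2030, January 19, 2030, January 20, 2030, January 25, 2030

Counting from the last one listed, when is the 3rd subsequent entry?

February 1, 2030

Gaps: 1, 1, 5, 1, 1, 5 days — not constant, but cyclic with period 3.
The events fall on every Friday, Saturday and Sunday.
Next Saturday: January 26, 2030.
The following Sunday is January 27, 2030.
The following Friday is February 1, 2030.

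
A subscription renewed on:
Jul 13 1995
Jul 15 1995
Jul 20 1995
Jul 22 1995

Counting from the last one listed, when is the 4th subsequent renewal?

Aug 5 1995

The gap pattern 2, 5, 2 repeats every 2 events.
These are the Thursdays and Saturdays of each week.
The following Thursday is Jul 27 1995.
The following Saturday is Jul 29 1995.
Next Thursday: Aug 3 1995.
The following Saturday is Aug 5 1995.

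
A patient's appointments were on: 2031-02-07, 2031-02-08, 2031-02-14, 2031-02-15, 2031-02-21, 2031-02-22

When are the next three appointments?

Gaps: 1, 6, 1, 6, 1 days — not constant, but cyclic with period 2.
The events fall on every Friday and Saturday.
The following Friday is 2031-02-28.
Next Saturday: 2031-03-01.
The following Friday is 2031-03-07.

2031-02-28, 2031-03-01, 2031-03-07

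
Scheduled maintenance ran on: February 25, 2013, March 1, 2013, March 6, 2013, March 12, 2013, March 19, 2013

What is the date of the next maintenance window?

Intervals are 4, 5, 6, 7 days — an arithmetic progression with common difference 1.
Next gap: 8 days. March 19, 2013 + 8 days = March 27, 2013.

March 27, 2013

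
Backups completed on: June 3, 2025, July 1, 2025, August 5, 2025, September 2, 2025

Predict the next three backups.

October 7, 2025; November 4, 2025; December 2, 2025

These are Tuesdays at 28- or 35-day spacing (28, 35, 28).
The pattern: 1st Tuesday of the month.
October 2025 — 1st Tuesday is October 7, 2025.
1st Tuesday of November 2025: November 4, 2025.
December 2025 — 1st Tuesday is December 2, 2025.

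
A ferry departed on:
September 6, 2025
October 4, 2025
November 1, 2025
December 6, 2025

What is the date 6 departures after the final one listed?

Gaps: 28, 28, 35 days — a mix of 28 and 35. Every date is a Saturday.
Each is the 1st Saturday of its month.
January 2026 — 1st Saturday is January 3, 2026.
February 2026 — 1st Saturday is February 7, 2026.
March 2026 — 1st Saturday is March 7, 2026.
April 2026 — 1st Saturday is April 4, 2026.
1st Saturday of May 2026: May 2, 2026.
1st Saturday of June 2026: June 6, 2026.

June 6, 2026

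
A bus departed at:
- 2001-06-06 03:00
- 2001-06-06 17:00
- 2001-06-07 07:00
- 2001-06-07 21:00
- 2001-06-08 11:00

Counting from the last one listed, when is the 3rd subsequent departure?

Spacing: 14, 14, 14, 14 h — constant 14 h.
2001-06-08 11:00 + 14 h = 2001-06-09 01:00.
2001-06-09 01:00 + 14 h = 2001-06-09 15:00.
2001-06-09 15:00 + 14 h = 2001-06-10 05:00.

2001-06-10 05:00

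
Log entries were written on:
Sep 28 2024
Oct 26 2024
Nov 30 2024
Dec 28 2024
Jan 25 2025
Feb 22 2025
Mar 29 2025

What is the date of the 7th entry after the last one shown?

Every date is a Saturday; gaps 28, 35, 28, 28, 28, 35 days.
Each is the last Saturday of its month (at least one falls on the 29th or later, ruling out '4th Saturday').
Last Saturday of April 2025: Apr 26 2025.
May 2025 ends with Saturday May 31 2025.
June 2025 ends with Saturday Jun 28 2025.
July 2025 ends with Saturday Jul 26 2025.
Last Saturday of August 2025: Aug 30 2025.
Last Saturday of September 2025: Sep 27 2025.
Last Saturday of October 2025: Oct 25 2025.

Oct 25 2025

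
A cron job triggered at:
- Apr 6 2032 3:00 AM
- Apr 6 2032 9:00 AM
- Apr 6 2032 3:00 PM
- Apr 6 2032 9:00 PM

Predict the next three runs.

Apr 7 2032 3:00 AM, Apr 7 2032 9:00 AM, Apr 7 2032 3:00 PM

Spacing: 6, 6, 6 h — constant 6 h.
Apr 6 2032 9:00 PM + 6 h = Apr 7 2032 3:00 AM.
Apr 7 2032 3:00 AM + 6 h = Apr 7 2032 9:00 AM.
Apr 7 2032 9:00 AM + 6 h = Apr 7 2032 3:00 PM.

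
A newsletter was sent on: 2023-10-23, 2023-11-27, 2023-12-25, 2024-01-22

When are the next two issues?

All dates are Mondays, 35, 28, 28 days apart.
Specifically, the 4th Monday of each month.
4th Monday of February 2024: 2024-02-26.
March 2024 — 4th Monday is 2024-03-25.

2024-02-26, 2024-03-25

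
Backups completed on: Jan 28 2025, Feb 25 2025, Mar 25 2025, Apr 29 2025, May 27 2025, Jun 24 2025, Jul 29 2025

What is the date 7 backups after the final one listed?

Feb 24 2026

These are Tuesdays with 28, 28, 35, 28, 28, 35-day gaps.
Each is the final Tuesday of its month — Apr 29 2025 is past the 28th, so '4th Tuesday' doesn't fit.
August 2025 ends with Tuesday Aug 26 2025.
September 2025 ends with Tuesday Sep 30 2025.
October 2025 ends with Tuesday Oct 28 2025.
Last Tuesday of November 2025: Nov 25 2025.
December 2025 ends with Tuesday Dec 30 2025.
January 2026 ends with Tuesday Jan 27 2026.
February 2026 ends with Tuesday Feb 24 2026.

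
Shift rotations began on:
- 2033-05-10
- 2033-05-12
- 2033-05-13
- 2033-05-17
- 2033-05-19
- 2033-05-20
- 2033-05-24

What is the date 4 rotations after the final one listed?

2033-06-02

Every event lands on a Tuesday or Thursday or Friday (gaps cycle 2, 1, 4, 2, 1, 4).
So the schedule is: every Tuesday, Thursday and Friday.
The following Thursday is 2033-05-26.
Next Friday: 2033-05-27.
Next Tuesday: 2033-05-31.
Next Thursday: 2033-06-02.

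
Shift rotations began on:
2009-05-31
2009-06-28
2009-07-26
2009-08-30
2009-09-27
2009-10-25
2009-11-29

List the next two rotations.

All Sundays; the gaps (28, 28, 35, 28, 28, 35) vary with month length.
This is the last Sunday of each month.
Last Sunday of December 2009: 2009-12-27.
Last Sunday of January 2010: 2010-01-31.

2009-12-27, 2010-01-31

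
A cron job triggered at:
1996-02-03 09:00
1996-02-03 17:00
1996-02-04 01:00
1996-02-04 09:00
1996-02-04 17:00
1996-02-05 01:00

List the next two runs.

1996-02-05 09:00, 1996-02-05 17:00

The interval is a steady 8 hours (8, 8, 8, 8, 8).
1996-02-05 01:00 + 8 h = 1996-02-05 09:00.
1996-02-05 09:00 + 8 h = 1996-02-05 17:00.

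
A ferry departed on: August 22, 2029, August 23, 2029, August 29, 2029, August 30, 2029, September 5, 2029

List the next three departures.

September 6, 2029; September 12, 2029; September 13, 2029

The gap pattern 1, 6, 1, 6 repeats every 2 events.
These are the Wednesdays and Thursdays of each week.
The following Thursday is September 6, 2029.
The following Wednesday is September 12, 2029.
The following Thursday is September 13, 2029.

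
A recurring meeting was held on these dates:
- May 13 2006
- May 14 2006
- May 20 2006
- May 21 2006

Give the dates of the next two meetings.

The gap pattern 1, 6, 1 repeats every 2 events.
These are the Saturdays and Sundays of each week.
Next Saturday: May 27 2006.
The following Sunday is May 28 2006.

May 27 2006, May 28 2006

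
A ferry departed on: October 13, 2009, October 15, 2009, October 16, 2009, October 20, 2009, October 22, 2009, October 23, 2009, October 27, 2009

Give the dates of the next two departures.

October 29, 2009; October 30, 2009

Gaps: 2, 1, 4, 2, 1, 4 days — not constant, but cyclic with period 3.
The events fall on every Tuesday, Thursday and Friday.
The following Thursday is October 29, 2009.
Next Friday: October 30, 2009.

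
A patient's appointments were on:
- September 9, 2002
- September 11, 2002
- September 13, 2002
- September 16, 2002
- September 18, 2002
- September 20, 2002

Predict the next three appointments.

The gap pattern 2, 2, 3, 2, 2 repeats every 3 events.
These are the Mondays, Wednesdays and Fridays of each week.
Next Monday: September 23, 2002.
The following Wednesday is September 25, 2002.
The following Friday is September 27, 2002.

September 23, 2002; September 25, 2002; September 27, 2002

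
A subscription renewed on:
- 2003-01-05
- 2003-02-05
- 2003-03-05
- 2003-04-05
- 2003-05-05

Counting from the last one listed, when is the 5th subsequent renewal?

Each date is the 5th; the gaps (31, 28, 31, 30) track the month lengths.
The rule is the 5th of each month.
Next: June 2003 → 2003-06-05.
Next: July 2003 → 2003-07-05.
August 2003: 2003-08-05.
Next: September 2003 → 2003-09-05.
October 2003: 2003-10-05.

2003-10-05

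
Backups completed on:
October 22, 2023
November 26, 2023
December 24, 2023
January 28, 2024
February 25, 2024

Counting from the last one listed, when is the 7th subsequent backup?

September 22, 2024

Gaps: 35, 28, 35, 28 days — a mix of 28 and 35. Every date is a Sunday.
Each is the 4th Sunday of its month.
March 2024 — 4th Sunday is March 24, 2024.
April 2024 — 4th Sunday is April 28, 2024.
May 2024 — 4th Sunday is May 26, 2024.
June 2024 — 4th Sunday is June 23, 2024.
July 2024 — 4th Sunday is July 28, 2024.
August 2024 — 4th Sunday is August 25, 2024.
September 2024 — 4th Sunday is September 22, 2024.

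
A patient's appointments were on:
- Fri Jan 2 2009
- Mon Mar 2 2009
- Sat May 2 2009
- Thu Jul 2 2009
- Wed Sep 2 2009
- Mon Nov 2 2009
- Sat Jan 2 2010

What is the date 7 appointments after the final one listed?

Wed Mar 2 2011

Gaps: 59, 61, 61, 62, 61, 61 days — not constant. Every event is on the 2nd of the month.
Pattern: the 2nd of every 2 months.
March 2010: Tue Mar 2 2010.
May 2010: Sun May 2 2010.
July 2010: Fri Jul 2 2010.
September 2010: Thu Sep 2 2010.
November 2010: Tue Nov 2 2010.
January 2011: Sun Jan 2 2011.
Next: March 2011 → Wed Mar 2 2011.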